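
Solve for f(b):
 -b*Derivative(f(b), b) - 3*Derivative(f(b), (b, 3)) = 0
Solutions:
 f(b) = C1 + Integral(C2*airyai(-3^(2/3)*b/3) + C3*airybi(-3^(2/3)*b/3), b)


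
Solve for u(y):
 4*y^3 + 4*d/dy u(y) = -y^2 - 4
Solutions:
 u(y) = C1 - y^4/4 - y^3/12 - y


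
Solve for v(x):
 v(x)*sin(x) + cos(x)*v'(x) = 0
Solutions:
 v(x) = C1*cos(x)


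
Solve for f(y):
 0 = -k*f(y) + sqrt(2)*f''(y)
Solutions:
 f(y) = C1*exp(-2^(3/4)*sqrt(k)*y/2) + C2*exp(2^(3/4)*sqrt(k)*y/2)


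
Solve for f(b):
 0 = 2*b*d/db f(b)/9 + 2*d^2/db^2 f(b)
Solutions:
 f(b) = C1 + C2*erf(sqrt(2)*b/6)


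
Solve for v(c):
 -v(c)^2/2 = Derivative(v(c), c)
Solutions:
 v(c) = 2/(C1 + c)


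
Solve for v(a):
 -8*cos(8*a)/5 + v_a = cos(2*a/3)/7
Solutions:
 v(a) = C1 + 3*sin(2*a/3)/14 + sin(8*a)/5


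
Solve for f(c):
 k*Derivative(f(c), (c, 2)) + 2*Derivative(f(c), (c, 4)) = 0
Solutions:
 f(c) = C1 + C2*c + C3*exp(-sqrt(2)*c*sqrt(-k)/2) + C4*exp(sqrt(2)*c*sqrt(-k)/2)


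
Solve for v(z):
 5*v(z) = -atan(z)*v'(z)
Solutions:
 v(z) = C1*exp(-5*Integral(1/atan(z), z))


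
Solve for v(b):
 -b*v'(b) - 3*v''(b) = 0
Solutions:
 v(b) = C1 + C2*erf(sqrt(6)*b/6)


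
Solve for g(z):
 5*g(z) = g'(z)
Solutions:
 g(z) = C1*exp(5*z)


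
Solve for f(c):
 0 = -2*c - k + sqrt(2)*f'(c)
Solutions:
 f(c) = C1 + sqrt(2)*c^2/2 + sqrt(2)*c*k/2


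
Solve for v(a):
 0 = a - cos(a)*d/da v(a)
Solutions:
 v(a) = C1 + Integral(a/cos(a), a)


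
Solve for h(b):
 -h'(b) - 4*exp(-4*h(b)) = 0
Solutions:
 h(b) = log(-I*(C1 - 16*b)^(1/4))
 h(b) = log(I*(C1 - 16*b)^(1/4))
 h(b) = log(-(C1 - 16*b)^(1/4))
 h(b) = log(C1 - 16*b)/4


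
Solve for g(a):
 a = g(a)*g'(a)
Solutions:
 g(a) = -sqrt(C1 + a^2)
 g(a) = sqrt(C1 + a^2)


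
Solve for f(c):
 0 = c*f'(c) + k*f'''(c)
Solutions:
 f(c) = C1 + Integral(C2*airyai(c*(-1/k)^(1/3)) + C3*airybi(c*(-1/k)^(1/3)), c)


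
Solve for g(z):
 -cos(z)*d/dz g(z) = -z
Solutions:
 g(z) = C1 + Integral(z/cos(z), z)


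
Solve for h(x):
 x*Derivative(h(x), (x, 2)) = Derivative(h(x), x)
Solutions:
 h(x) = C1 + C2*x^2


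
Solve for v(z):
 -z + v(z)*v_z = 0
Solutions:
 v(z) = -sqrt(C1 + z^2)
 v(z) = sqrt(C1 + z^2)


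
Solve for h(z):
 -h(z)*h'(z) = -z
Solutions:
 h(z) = -sqrt(C1 + z^2)
 h(z) = sqrt(C1 + z^2)


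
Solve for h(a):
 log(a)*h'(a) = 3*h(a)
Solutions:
 h(a) = C1*exp(3*li(a))


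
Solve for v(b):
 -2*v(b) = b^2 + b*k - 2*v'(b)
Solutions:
 v(b) = C1*exp(b) - b^2/2 - b*k/2 - b - k/2 - 1


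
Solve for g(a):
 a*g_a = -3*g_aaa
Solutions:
 g(a) = C1 + Integral(C2*airyai(-3^(2/3)*a/3) + C3*airybi(-3^(2/3)*a/3), a)


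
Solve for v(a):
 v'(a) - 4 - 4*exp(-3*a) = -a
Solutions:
 v(a) = C1 - a^2/2 + 4*a - 4*exp(-3*a)/3


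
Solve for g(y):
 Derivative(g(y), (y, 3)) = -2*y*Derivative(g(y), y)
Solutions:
 g(y) = C1 + Integral(C2*airyai(-2^(1/3)*y) + C3*airybi(-2^(1/3)*y), y)


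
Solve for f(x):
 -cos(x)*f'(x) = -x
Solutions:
 f(x) = C1 + Integral(x/cos(x), x)


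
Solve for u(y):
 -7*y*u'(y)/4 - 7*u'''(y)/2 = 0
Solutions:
 u(y) = C1 + Integral(C2*airyai(-2^(2/3)*y/2) + C3*airybi(-2^(2/3)*y/2), y)


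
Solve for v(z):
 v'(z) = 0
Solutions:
 v(z) = C1


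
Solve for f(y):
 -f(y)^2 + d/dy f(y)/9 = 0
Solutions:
 f(y) = -1/(C1 + 9*y)


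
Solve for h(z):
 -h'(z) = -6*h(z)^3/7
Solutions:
 h(z) = -sqrt(14)*sqrt(-1/(C1 + 6*z))/2
 h(z) = sqrt(14)*sqrt(-1/(C1 + 6*z))/2


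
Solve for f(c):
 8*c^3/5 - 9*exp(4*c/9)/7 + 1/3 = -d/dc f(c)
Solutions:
 f(c) = C1 - 2*c^4/5 - c/3 + 81*exp(4*c/9)/28


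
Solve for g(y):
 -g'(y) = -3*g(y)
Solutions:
 g(y) = C1*exp(3*y)


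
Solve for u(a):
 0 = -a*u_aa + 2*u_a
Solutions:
 u(a) = C1 + C2*a^3


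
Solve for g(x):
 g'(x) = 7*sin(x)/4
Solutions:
 g(x) = C1 - 7*cos(x)/4


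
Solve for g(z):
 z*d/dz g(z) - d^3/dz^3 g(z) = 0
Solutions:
 g(z) = C1 + Integral(C2*airyai(z) + C3*airybi(z), z)


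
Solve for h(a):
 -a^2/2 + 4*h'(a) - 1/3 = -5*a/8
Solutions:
 h(a) = C1 + a^3/24 - 5*a^2/64 + a/12


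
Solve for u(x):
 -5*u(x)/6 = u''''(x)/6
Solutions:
 u(x) = (C1*sin(sqrt(2)*5^(1/4)*x/2) + C2*cos(sqrt(2)*5^(1/4)*x/2))*exp(-sqrt(2)*5^(1/4)*x/2) + (C3*sin(sqrt(2)*5^(1/4)*x/2) + C4*cos(sqrt(2)*5^(1/4)*x/2))*exp(sqrt(2)*5^(1/4)*x/2)


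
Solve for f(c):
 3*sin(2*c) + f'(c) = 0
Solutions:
 f(c) = C1 + 3*cos(2*c)/2


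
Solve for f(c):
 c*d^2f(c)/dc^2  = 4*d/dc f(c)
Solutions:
 f(c) = C1 + C2*c^5


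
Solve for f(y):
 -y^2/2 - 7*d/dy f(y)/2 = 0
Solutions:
 f(y) = C1 - y^3/21


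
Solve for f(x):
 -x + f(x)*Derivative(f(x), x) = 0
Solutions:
 f(x) = -sqrt(C1 + x^2)
 f(x) = sqrt(C1 + x^2)


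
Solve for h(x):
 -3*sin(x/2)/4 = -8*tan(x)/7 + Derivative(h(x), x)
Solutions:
 h(x) = C1 - 8*log(cos(x))/7 + 3*cos(x/2)/2


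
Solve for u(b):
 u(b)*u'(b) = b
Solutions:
 u(b) = -sqrt(C1 + b^2)
 u(b) = sqrt(C1 + b^2)


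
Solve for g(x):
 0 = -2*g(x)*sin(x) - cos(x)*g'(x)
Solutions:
 g(x) = C1*cos(x)^2


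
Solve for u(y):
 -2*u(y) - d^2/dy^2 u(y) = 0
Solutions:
 u(y) = C1*sin(sqrt(2)*y) + C2*cos(sqrt(2)*y)


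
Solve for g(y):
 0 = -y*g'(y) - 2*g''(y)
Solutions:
 g(y) = C1 + C2*erf(y/2)


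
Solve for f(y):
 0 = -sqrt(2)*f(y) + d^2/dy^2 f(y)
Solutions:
 f(y) = C1*exp(-2^(1/4)*y) + C2*exp(2^(1/4)*y)


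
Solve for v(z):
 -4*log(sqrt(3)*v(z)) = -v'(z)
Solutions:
 -Integral(1/(2*log(_y) + log(3)), (_y, v(z)))/2 = C1 - z


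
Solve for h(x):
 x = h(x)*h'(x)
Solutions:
 h(x) = -sqrt(C1 + x^2)
 h(x) = sqrt(C1 + x^2)


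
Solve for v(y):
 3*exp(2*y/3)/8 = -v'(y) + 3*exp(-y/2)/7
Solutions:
 v(y) = C1 - 9*exp(2*y/3)/16 - 6*exp(-y/2)/7


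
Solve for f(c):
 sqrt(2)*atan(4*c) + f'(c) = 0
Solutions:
 f(c) = C1 - sqrt(2)*(c*atan(4*c) - log(16*c^2 + 1)/8)


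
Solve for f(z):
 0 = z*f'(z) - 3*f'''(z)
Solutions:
 f(z) = C1 + Integral(C2*airyai(3^(2/3)*z/3) + C3*airybi(3^(2/3)*z/3), z)


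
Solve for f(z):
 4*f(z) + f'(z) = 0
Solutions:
 f(z) = C1*exp(-4*z)


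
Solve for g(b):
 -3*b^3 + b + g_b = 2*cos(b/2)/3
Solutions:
 g(b) = C1 + 3*b^4/4 - b^2/2 + 4*sin(b/2)/3


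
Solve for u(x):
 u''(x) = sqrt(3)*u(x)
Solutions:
 u(x) = C1*exp(-3^(1/4)*x) + C2*exp(3^(1/4)*x)


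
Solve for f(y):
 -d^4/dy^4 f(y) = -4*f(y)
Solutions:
 f(y) = C1*exp(-sqrt(2)*y) + C2*exp(sqrt(2)*y) + C3*sin(sqrt(2)*y) + C4*cos(sqrt(2)*y)


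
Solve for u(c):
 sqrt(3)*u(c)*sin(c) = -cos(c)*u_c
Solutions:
 u(c) = C1*cos(c)^(sqrt(3))


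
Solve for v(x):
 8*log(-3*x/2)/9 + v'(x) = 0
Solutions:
 v(x) = C1 - 8*x*log(-x)/9 + 8*x*(-log(3) + log(2) + 1)/9


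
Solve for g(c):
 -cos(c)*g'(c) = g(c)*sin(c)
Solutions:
 g(c) = C1*cos(c)


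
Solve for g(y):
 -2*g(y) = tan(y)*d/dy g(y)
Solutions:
 g(y) = C1/sin(y)^2


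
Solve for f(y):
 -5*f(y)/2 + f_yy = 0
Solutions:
 f(y) = C1*exp(-sqrt(10)*y/2) + C2*exp(sqrt(10)*y/2)


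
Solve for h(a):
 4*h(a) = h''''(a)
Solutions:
 h(a) = C1*exp(-sqrt(2)*a) + C2*exp(sqrt(2)*a) + C3*sin(sqrt(2)*a) + C4*cos(sqrt(2)*a)


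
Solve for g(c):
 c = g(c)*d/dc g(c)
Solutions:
 g(c) = -sqrt(C1 + c^2)
 g(c) = sqrt(C1 + c^2)


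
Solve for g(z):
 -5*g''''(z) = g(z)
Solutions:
 g(z) = (C1*sin(sqrt(2)*5^(3/4)*z/10) + C2*cos(sqrt(2)*5^(3/4)*z/10))*exp(-sqrt(2)*5^(3/4)*z/10) + (C3*sin(sqrt(2)*5^(3/4)*z/10) + C4*cos(sqrt(2)*5^(3/4)*z/10))*exp(sqrt(2)*5^(3/4)*z/10)


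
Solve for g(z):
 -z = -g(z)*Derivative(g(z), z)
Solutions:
 g(z) = -sqrt(C1 + z^2)
 g(z) = sqrt(C1 + z^2)


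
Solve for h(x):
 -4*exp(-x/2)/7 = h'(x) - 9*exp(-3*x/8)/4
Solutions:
 h(x) = C1 + 8*exp(-x/2)/7 - 6*exp(-3*x/8)


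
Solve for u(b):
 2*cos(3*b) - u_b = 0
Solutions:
 u(b) = C1 + 2*sin(3*b)/3


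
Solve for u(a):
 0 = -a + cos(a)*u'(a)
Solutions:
 u(a) = C1 + Integral(a/cos(a), a)


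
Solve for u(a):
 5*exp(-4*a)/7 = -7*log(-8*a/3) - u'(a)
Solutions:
 u(a) = C1 - 7*a*log(-a) + 7*a*(-3*log(2) + 1 + log(3)) + 5*exp(-4*a)/28


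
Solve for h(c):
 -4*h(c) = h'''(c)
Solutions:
 h(c) = C3*exp(-2^(2/3)*c) + (C1*sin(2^(2/3)*sqrt(3)*c/2) + C2*cos(2^(2/3)*sqrt(3)*c/2))*exp(2^(2/3)*c/2)


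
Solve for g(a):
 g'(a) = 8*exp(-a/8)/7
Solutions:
 g(a) = C1 - 64*exp(-a/8)/7


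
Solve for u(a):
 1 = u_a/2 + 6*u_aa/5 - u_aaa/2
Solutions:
 u(a) = C1 + C2*exp(a*(6 - sqrt(61))/5) + C3*exp(a*(6 + sqrt(61))/5) + 2*a


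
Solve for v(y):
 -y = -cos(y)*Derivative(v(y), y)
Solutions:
 v(y) = C1 + Integral(y/cos(y), y)


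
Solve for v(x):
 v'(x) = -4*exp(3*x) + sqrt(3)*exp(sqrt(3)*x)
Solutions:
 v(x) = C1 - 4*exp(3*x)/3 + exp(sqrt(3)*x)


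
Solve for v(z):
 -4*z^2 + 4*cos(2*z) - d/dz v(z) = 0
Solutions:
 v(z) = C1 - 4*z^3/3 + 2*sin(2*z)


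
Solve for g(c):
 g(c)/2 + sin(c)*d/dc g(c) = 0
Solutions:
 g(c) = C1*(cos(c) + 1)^(1/4)/(cos(c) - 1)^(1/4)


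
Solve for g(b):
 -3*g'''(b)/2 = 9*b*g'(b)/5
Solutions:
 g(b) = C1 + Integral(C2*airyai(-5^(2/3)*6^(1/3)*b/5) + C3*airybi(-5^(2/3)*6^(1/3)*b/5), b)


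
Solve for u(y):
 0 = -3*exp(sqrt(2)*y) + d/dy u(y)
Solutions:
 u(y) = C1 + 3*sqrt(2)*exp(sqrt(2)*y)/2


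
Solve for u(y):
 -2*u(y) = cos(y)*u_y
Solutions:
 u(y) = C1*(sin(y) - 1)/(sin(y) + 1)


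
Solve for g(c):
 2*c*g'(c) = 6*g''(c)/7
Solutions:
 g(c) = C1 + C2*erfi(sqrt(42)*c/6)


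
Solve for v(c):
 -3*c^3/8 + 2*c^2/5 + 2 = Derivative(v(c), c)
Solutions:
 v(c) = C1 - 3*c^4/32 + 2*c^3/15 + 2*c


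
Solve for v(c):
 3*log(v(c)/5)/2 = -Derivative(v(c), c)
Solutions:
 -2*Integral(1/(-log(_y) + log(5)), (_y, v(c)))/3 = C1 - c


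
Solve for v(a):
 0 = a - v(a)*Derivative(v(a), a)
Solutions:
 v(a) = -sqrt(C1 + a^2)
 v(a) = sqrt(C1 + a^2)


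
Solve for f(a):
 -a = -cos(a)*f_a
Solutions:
 f(a) = C1 + Integral(a/cos(a), a)


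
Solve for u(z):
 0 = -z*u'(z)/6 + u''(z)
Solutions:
 u(z) = C1 + C2*erfi(sqrt(3)*z/6)


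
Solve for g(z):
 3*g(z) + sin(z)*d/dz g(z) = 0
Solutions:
 g(z) = C1*(cos(z) + 1)^(3/2)/(cos(z) - 1)^(3/2)


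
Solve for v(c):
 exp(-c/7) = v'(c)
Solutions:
 v(c) = C1 - 7*exp(-c/7)


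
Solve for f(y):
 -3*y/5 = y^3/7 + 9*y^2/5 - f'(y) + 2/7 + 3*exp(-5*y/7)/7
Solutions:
 f(y) = C1 + y^4/28 + 3*y^3/5 + 3*y^2/10 + 2*y/7 - 3*exp(-5*y/7)/5


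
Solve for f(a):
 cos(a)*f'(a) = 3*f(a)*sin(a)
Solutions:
 f(a) = C1/cos(a)^3


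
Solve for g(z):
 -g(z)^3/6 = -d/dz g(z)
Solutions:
 g(z) = -sqrt(3)*sqrt(-1/(C1 + z))
 g(z) = sqrt(3)*sqrt(-1/(C1 + z))


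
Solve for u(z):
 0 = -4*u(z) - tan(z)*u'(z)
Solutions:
 u(z) = C1/sin(z)^4


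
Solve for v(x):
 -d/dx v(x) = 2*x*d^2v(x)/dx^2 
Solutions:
 v(x) = C1 + C2*sqrt(x)


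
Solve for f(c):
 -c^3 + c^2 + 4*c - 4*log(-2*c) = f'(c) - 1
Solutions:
 f(c) = C1 - c^4/4 + c^3/3 + 2*c^2 - 4*c*log(-c) + c*(5 - 4*log(2))


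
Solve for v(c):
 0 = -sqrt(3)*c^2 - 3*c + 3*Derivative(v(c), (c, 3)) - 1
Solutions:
 v(c) = C1 + C2*c + C3*c^2 + sqrt(3)*c^5/180 + c^4/24 + c^3/18


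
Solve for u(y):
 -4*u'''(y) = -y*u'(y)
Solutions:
 u(y) = C1 + Integral(C2*airyai(2^(1/3)*y/2) + C3*airybi(2^(1/3)*y/2), y)


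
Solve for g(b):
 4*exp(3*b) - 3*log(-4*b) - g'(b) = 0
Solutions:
 g(b) = C1 - 3*b*log(-b) + 3*b*(1 - 2*log(2)) + 4*exp(3*b)/3


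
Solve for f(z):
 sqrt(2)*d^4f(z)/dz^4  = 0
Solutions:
 f(z) = C1 + C2*z + C3*z^2 + C4*z^3


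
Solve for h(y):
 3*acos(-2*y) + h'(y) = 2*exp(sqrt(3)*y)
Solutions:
 h(y) = C1 - 3*y*acos(-2*y) - 3*sqrt(1 - 4*y^2)/2 + 2*sqrt(3)*exp(sqrt(3)*y)/3


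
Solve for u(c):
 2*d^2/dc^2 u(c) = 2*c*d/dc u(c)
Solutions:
 u(c) = C1 + C2*erfi(sqrt(2)*c/2)


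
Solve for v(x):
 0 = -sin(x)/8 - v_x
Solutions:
 v(x) = C1 + cos(x)/8


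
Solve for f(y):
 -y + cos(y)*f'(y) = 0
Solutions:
 f(y) = C1 + Integral(y/cos(y), y)


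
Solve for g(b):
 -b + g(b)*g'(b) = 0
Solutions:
 g(b) = -sqrt(C1 + b^2)
 g(b) = sqrt(C1 + b^2)


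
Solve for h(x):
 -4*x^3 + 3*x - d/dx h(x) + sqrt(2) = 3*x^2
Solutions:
 h(x) = C1 - x^4 - x^3 + 3*x^2/2 + sqrt(2)*x


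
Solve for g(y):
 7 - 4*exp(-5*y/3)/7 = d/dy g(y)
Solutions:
 g(y) = C1 + 7*y + 12*exp(-5*y/3)/35


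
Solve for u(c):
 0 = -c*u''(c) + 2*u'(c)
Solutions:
 u(c) = C1 + C2*c^3


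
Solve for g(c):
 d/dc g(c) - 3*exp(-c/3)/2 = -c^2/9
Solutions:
 g(c) = C1 - c^3/27 - 9*exp(-c/3)/2


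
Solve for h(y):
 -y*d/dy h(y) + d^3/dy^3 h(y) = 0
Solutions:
 h(y) = C1 + Integral(C2*airyai(y) + C3*airybi(y), y)


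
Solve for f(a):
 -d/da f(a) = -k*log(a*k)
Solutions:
 f(a) = C1 + a*k*log(a*k) - a*k


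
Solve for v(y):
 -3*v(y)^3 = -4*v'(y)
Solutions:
 v(y) = -sqrt(2)*sqrt(-1/(C1 + 3*y))
 v(y) = sqrt(2)*sqrt(-1/(C1 + 3*y))


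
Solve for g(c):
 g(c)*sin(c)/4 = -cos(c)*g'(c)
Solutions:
 g(c) = C1*cos(c)^(1/4)


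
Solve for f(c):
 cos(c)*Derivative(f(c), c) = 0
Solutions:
 f(c) = C1


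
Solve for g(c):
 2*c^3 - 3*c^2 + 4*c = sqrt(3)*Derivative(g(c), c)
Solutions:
 g(c) = C1 + sqrt(3)*c^4/6 - sqrt(3)*c^3/3 + 2*sqrt(3)*c^2/3


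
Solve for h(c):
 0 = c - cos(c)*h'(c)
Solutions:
 h(c) = C1 + Integral(c/cos(c), c)


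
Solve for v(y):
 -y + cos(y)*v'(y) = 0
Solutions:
 v(y) = C1 + Integral(y/cos(y), y)


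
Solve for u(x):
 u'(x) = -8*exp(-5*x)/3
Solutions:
 u(x) = C1 + 8*exp(-5*x)/15


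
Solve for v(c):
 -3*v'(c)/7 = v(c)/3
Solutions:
 v(c) = C1*exp(-7*c/9)


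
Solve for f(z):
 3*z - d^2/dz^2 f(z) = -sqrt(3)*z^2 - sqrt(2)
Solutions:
 f(z) = C1 + C2*z + sqrt(3)*z^4/12 + z^3/2 + sqrt(2)*z^2/2


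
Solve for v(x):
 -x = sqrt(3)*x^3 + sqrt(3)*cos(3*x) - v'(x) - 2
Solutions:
 v(x) = C1 + sqrt(3)*x^4/4 + x^2/2 - 2*x + sqrt(3)*sin(3*x)/3


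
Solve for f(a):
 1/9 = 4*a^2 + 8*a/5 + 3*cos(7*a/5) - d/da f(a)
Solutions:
 f(a) = C1 + 4*a^3/3 + 4*a^2/5 - a/9 + 15*sin(7*a/5)/7


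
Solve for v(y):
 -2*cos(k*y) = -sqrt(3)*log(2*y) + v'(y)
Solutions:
 v(y) = C1 + sqrt(3)*y*(log(y) - 1) + sqrt(3)*y*log(2) - 2*Piecewise((sin(k*y)/k, Ne(k, 0)), (y, True))


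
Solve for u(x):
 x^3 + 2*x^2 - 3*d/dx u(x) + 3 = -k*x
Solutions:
 u(x) = C1 + k*x^2/6 + x^4/12 + 2*x^3/9 + x


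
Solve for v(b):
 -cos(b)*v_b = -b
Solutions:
 v(b) = C1 + Integral(b/cos(b), b)


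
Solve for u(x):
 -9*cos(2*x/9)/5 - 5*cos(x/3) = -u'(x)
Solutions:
 u(x) = C1 + 81*sin(2*x/9)/10 + 15*sin(x/3)


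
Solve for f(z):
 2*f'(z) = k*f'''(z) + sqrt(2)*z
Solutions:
 f(z) = C1 + C2*exp(-sqrt(2)*z*sqrt(1/k)) + C3*exp(sqrt(2)*z*sqrt(1/k)) + sqrt(2)*z^2/4


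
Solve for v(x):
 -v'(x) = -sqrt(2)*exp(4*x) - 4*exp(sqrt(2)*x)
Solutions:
 v(x) = C1 + sqrt(2)*exp(4*x)/4 + 2*sqrt(2)*exp(sqrt(2)*x)


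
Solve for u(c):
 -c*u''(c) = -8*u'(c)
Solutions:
 u(c) = C1 + C2*c^9


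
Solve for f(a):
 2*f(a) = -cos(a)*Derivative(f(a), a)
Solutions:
 f(a) = C1*(sin(a) - 1)/(sin(a) + 1)


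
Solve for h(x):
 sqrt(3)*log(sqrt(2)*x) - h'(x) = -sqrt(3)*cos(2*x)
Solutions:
 h(x) = C1 + sqrt(3)*x*(log(x) - 1) + sqrt(3)*x*log(2)/2 + sqrt(3)*sin(2*x)/2


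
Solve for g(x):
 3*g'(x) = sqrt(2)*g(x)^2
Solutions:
 g(x) = -3/(C1 + sqrt(2)*x)


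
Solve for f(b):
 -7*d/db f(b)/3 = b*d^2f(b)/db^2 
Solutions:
 f(b) = C1 + C2/b^(4/3)


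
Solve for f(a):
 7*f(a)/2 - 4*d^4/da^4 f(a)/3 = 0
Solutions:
 f(a) = C1*exp(-42^(1/4)*a/2) + C2*exp(42^(1/4)*a/2) + C3*sin(42^(1/4)*a/2) + C4*cos(42^(1/4)*a/2)


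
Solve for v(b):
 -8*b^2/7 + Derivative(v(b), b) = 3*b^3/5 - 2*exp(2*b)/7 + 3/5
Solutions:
 v(b) = C1 + 3*b^4/20 + 8*b^3/21 + 3*b/5 - exp(2*b)/7


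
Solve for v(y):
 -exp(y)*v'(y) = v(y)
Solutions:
 v(y) = C1*exp(exp(-y))


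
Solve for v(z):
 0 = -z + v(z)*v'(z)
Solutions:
 v(z) = -sqrt(C1 + z^2)
 v(z) = sqrt(C1 + z^2)


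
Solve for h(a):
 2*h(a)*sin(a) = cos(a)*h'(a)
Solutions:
 h(a) = C1/cos(a)^2


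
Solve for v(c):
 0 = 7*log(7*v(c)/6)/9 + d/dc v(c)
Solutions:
 -9*Integral(1/(-log(_y) - log(7) + log(6)), (_y, v(c)))/7 = C1 - c


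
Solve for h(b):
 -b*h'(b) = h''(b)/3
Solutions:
 h(b) = C1 + C2*erf(sqrt(6)*b/2)


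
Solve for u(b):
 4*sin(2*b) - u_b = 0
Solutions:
 u(b) = C1 - 2*cos(2*b)


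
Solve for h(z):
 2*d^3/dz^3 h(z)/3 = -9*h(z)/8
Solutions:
 h(z) = C3*exp(-3*2^(2/3)*z/4) + (C1*sin(3*2^(2/3)*sqrt(3)*z/8) + C2*cos(3*2^(2/3)*sqrt(3)*z/8))*exp(3*2^(2/3)*z/8)


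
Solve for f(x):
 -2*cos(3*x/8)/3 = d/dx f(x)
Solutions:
 f(x) = C1 - 16*sin(3*x/8)/9


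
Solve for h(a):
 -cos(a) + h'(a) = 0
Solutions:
 h(a) = C1 + sin(a)


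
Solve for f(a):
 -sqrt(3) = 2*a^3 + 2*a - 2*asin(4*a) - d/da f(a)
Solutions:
 f(a) = C1 + a^4/2 + a^2 - 2*a*asin(4*a) + sqrt(3)*a - sqrt(1 - 16*a^2)/2


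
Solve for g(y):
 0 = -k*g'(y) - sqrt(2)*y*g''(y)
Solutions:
 g(y) = C1 + y^(-sqrt(2)*re(k)/2 + 1)*(C2*sin(sqrt(2)*log(y)*Abs(im(k))/2) + C3*cos(sqrt(2)*log(y)*im(k)/2))


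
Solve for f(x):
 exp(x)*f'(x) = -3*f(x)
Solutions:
 f(x) = C1*exp(3*exp(-x))


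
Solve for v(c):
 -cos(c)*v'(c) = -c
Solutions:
 v(c) = C1 + Integral(c/cos(c), c)


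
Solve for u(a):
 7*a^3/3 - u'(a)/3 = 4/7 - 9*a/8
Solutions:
 u(a) = C1 + 7*a^4/4 + 27*a^2/16 - 12*a/7


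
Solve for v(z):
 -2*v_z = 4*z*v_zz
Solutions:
 v(z) = C1 + C2*sqrt(z)


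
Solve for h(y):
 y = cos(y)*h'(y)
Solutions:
 h(y) = C1 + Integral(y/cos(y), y)


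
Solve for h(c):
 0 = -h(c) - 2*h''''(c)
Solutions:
 h(c) = (C1*sin(2^(1/4)*c/2) + C2*cos(2^(1/4)*c/2))*exp(-2^(1/4)*c/2) + (C3*sin(2^(1/4)*c/2) + C4*cos(2^(1/4)*c/2))*exp(2^(1/4)*c/2)


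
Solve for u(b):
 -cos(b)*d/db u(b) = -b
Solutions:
 u(b) = C1 + Integral(b/cos(b), b)


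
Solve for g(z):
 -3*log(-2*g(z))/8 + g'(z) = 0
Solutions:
 -8*Integral(1/(log(-_y) + log(2)), (_y, g(z)))/3 = C1 - z


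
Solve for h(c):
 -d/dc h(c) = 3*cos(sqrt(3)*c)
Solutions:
 h(c) = C1 - sqrt(3)*sin(sqrt(3)*c)


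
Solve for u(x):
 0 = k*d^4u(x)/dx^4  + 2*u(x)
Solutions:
 u(x) = C1*exp(-2^(1/4)*x*(-1/k)^(1/4)) + C2*exp(2^(1/4)*x*(-1/k)^(1/4)) + C3*exp(-2^(1/4)*I*x*(-1/k)^(1/4)) + C4*exp(2^(1/4)*I*x*(-1/k)^(1/4))


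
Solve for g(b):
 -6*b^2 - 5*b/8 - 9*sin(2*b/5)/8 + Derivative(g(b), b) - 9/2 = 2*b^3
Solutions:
 g(b) = C1 + b^4/2 + 2*b^3 + 5*b^2/16 + 9*b/2 - 45*cos(2*b/5)/16


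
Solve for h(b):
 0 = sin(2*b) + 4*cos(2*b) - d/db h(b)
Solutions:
 h(b) = C1 + 2*sin(2*b) - cos(2*b)/2


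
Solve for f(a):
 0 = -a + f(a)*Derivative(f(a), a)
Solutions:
 f(a) = -sqrt(C1 + a^2)
 f(a) = sqrt(C1 + a^2)


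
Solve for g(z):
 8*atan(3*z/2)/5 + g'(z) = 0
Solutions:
 g(z) = C1 - 8*z*atan(3*z/2)/5 + 8*log(9*z^2 + 4)/15


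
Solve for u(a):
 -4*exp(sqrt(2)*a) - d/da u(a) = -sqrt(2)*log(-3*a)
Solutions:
 u(a) = C1 + sqrt(2)*a*log(-a) + sqrt(2)*a*(-1 + log(3)) - 2*sqrt(2)*exp(sqrt(2)*a)


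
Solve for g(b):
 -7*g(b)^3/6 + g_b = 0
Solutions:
 g(b) = -sqrt(3)*sqrt(-1/(C1 + 7*b))
 g(b) = sqrt(3)*sqrt(-1/(C1 + 7*b))


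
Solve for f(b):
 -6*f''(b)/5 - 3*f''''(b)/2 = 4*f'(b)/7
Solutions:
 f(b) = C1 + C2*exp(b*(-14*3150^(1/3)/(75 + sqrt(8565))^(1/3) + 2940^(1/3)*(75 + sqrt(8565))^(1/3))/210)*sin(3^(1/6)*b*(42*350^(1/3)/(75 + sqrt(8565))^(1/3) + 3^(2/3)*980^(1/3)*(75 + sqrt(8565))^(1/3))/210) + C3*exp(b*(-14*3150^(1/3)/(75 + sqrt(8565))^(1/3) + 2940^(1/3)*(75 + sqrt(8565))^(1/3))/210)*cos(3^(1/6)*b*(42*350^(1/3)/(75 + sqrt(8565))^(1/3) + 3^(2/3)*980^(1/3)*(75 + sqrt(8565))^(1/3))/210) + C4*exp(-b*(-14*3150^(1/3)/(75 + sqrt(8565))^(1/3) + 2940^(1/3)*(75 + sqrt(8565))^(1/3))/105)


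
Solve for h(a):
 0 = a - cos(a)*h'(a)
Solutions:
 h(a) = C1 + Integral(a/cos(a), a)


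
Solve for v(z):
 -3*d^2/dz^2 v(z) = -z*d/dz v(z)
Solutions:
 v(z) = C1 + C2*erfi(sqrt(6)*z/6)


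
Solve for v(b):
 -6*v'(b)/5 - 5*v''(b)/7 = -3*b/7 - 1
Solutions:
 v(b) = C1 + C2*exp(-42*b/25) + 5*b^2/28 + 365*b/588


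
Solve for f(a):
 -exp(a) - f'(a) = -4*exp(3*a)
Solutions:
 f(a) = C1 + 4*exp(3*a)/3 - exp(a)


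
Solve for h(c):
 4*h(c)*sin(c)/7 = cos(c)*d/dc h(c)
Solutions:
 h(c) = C1/cos(c)^(4/7)


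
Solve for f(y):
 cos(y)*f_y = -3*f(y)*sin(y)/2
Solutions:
 f(y) = C1*cos(y)^(3/2)


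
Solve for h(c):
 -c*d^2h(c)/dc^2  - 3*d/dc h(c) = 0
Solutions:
 h(c) = C1 + C2/c^2


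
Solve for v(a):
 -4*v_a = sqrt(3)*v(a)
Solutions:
 v(a) = C1*exp(-sqrt(3)*a/4)


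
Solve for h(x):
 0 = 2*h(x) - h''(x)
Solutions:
 h(x) = C1*exp(-sqrt(2)*x) + C2*exp(sqrt(2)*x)


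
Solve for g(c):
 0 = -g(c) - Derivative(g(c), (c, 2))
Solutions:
 g(c) = C1*sin(c) + C2*cos(c)


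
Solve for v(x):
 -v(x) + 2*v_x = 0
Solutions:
 v(x) = C1*exp(x/2)


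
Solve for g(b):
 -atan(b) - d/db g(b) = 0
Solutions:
 g(b) = C1 - b*atan(b) + log(b^2 + 1)/2


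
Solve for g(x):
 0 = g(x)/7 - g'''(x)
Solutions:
 g(x) = C3*exp(7^(2/3)*x/7) + (C1*sin(sqrt(3)*7^(2/3)*x/14) + C2*cos(sqrt(3)*7^(2/3)*x/14))*exp(-7^(2/3)*x/14)


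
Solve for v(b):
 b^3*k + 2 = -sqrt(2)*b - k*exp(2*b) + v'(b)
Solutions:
 v(b) = C1 + b^4*k/4 + sqrt(2)*b^2/2 + 2*b + k*exp(2*b)/2


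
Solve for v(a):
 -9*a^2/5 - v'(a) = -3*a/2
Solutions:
 v(a) = C1 - 3*a^3/5 + 3*a^2/4


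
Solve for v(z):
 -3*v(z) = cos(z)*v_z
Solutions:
 v(z) = C1*(sin(z) - 1)^(3/2)/(sin(z) + 1)^(3/2)


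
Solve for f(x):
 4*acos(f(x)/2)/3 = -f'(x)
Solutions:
 Integral(1/acos(_y/2), (_y, f(x))) = C1 - 4*x/3


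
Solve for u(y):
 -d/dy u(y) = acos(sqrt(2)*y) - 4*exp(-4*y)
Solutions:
 u(y) = C1 - y*acos(sqrt(2)*y) + sqrt(2)*sqrt(1 - 2*y^2)/2 - exp(-4*y)


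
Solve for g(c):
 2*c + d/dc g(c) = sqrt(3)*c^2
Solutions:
 g(c) = C1 + sqrt(3)*c^3/3 - c^2


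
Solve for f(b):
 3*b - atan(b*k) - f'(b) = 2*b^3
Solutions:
 f(b) = C1 - b^4/2 + 3*b^2/2 - Piecewise((b*atan(b*k) - log(b^2*k^2 + 1)/(2*k), Ne(k, 0)), (0, True))


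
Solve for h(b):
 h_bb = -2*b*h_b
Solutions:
 h(b) = C1 + C2*erf(b)


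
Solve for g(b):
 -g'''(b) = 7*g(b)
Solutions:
 g(b) = C3*exp(-7^(1/3)*b) + (C1*sin(sqrt(3)*7^(1/3)*b/2) + C2*cos(sqrt(3)*7^(1/3)*b/2))*exp(7^(1/3)*b/2)


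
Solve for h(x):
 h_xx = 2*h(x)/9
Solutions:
 h(x) = C1*exp(-sqrt(2)*x/3) + C2*exp(sqrt(2)*x/3)


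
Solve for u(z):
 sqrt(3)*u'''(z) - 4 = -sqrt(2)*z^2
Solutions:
 u(z) = C1 + C2*z + C3*z^2 - sqrt(6)*z^5/180 + 2*sqrt(3)*z^3/9


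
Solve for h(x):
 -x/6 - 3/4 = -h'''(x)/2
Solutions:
 h(x) = C1 + C2*x + C3*x^2 + x^4/72 + x^3/4


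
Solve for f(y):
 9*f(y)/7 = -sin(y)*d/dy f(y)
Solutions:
 f(y) = C1*(cos(y) + 1)^(9/14)/(cos(y) - 1)^(9/14)


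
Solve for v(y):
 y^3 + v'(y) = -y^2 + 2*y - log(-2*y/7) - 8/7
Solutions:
 v(y) = C1 - y^4/4 - y^3/3 + y^2 - y*log(-y) + y*(-log(2) - 1/7 + log(7))


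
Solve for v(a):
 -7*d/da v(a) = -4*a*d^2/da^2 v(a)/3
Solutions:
 v(a) = C1 + C2*a^(25/4)


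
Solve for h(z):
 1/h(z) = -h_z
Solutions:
 h(z) = -sqrt(C1 - 2*z)
 h(z) = sqrt(C1 - 2*z)


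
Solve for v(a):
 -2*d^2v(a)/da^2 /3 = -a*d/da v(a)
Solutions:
 v(a) = C1 + C2*erfi(sqrt(3)*a/2)


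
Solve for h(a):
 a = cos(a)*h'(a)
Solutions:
 h(a) = C1 + Integral(a/cos(a), a)


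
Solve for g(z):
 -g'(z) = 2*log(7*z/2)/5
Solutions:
 g(z) = C1 - 2*z*log(z)/5 - 2*z*log(7)/5 + 2*z*log(2)/5 + 2*z/5


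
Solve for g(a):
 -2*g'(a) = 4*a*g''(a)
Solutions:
 g(a) = C1 + C2*sqrt(a)


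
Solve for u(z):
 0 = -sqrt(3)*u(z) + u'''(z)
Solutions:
 u(z) = C3*exp(3^(1/6)*z) + (C1*sin(3^(2/3)*z/2) + C2*cos(3^(2/3)*z/2))*exp(-3^(1/6)*z/2)


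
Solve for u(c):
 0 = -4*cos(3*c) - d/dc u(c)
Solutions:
 u(c) = C1 - 4*sin(3*c)/3


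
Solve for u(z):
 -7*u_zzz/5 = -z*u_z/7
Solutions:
 u(z) = C1 + Integral(C2*airyai(35^(1/3)*z/7) + C3*airybi(35^(1/3)*z/7), z)


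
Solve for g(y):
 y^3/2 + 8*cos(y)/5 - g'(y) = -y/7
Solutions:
 g(y) = C1 + y^4/8 + y^2/14 + 8*sin(y)/5


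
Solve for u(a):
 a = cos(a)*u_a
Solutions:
 u(a) = C1 + Integral(a/cos(a), a)


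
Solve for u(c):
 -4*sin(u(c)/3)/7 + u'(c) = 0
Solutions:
 -4*c/7 + 3*log(cos(u(c)/3) - 1)/2 - 3*log(cos(u(c)/3) + 1)/2 = C1


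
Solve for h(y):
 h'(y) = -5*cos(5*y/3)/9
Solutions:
 h(y) = C1 - sin(5*y/3)/3


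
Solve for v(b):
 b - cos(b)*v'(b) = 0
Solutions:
 v(b) = C1 + Integral(b/cos(b), b)


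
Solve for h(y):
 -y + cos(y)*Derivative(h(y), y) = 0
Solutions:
 h(y) = C1 + Integral(y/cos(y), y)


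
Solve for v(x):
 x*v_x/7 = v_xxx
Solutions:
 v(x) = C1 + Integral(C2*airyai(7^(2/3)*x/7) + C3*airybi(7^(2/3)*x/7), x)


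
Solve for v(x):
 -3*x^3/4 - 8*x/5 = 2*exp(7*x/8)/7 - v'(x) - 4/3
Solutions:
 v(x) = C1 + 3*x^4/16 + 4*x^2/5 - 4*x/3 + 16*exp(7*x/8)/49


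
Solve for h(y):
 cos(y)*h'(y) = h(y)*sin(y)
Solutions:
 h(y) = C1/cos(y)


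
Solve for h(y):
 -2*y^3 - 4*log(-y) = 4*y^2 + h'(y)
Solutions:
 h(y) = C1 - y^4/2 - 4*y^3/3 - 4*y*log(-y) + 4*y


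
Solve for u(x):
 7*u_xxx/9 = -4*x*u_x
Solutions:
 u(x) = C1 + Integral(C2*airyai(-42^(2/3)*x/7) + C3*airybi(-42^(2/3)*x/7), x)


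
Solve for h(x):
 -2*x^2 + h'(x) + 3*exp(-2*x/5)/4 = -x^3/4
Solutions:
 h(x) = C1 - x^4/16 + 2*x^3/3 + 15*exp(-2*x/5)/8


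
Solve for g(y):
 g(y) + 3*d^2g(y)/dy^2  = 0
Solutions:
 g(y) = C1*sin(sqrt(3)*y/3) + C2*cos(sqrt(3)*y/3)


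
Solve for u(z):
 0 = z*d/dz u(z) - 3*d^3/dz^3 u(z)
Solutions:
 u(z) = C1 + Integral(C2*airyai(3^(2/3)*z/3) + C3*airybi(3^(2/3)*z/3), z)


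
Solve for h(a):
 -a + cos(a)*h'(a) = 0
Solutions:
 h(a) = C1 + Integral(a/cos(a), a)


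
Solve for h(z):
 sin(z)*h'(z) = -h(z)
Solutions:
 h(z) = C1*sqrt(cos(z) + 1)/sqrt(cos(z) - 1)


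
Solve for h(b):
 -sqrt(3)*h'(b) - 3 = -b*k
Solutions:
 h(b) = C1 + sqrt(3)*b^2*k/6 - sqrt(3)*b


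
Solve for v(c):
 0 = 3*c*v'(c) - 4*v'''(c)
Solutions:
 v(c) = C1 + Integral(C2*airyai(6^(1/3)*c/2) + C3*airybi(6^(1/3)*c/2), c)


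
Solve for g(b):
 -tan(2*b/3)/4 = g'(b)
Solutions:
 g(b) = C1 + 3*log(cos(2*b/3))/8


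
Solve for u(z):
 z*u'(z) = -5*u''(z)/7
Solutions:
 u(z) = C1 + C2*erf(sqrt(70)*z/10)


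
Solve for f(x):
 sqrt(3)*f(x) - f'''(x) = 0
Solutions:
 f(x) = C3*exp(3^(1/6)*x) + (C1*sin(3^(2/3)*x/2) + C2*cos(3^(2/3)*x/2))*exp(-3^(1/6)*x/2)


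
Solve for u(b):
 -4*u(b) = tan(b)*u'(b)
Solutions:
 u(b) = C1/sin(b)^4


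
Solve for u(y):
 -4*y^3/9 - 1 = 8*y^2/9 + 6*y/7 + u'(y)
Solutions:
 u(y) = C1 - y^4/9 - 8*y^3/27 - 3*y^2/7 - y


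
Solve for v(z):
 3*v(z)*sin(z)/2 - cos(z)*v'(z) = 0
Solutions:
 v(z) = C1/cos(z)^(3/2)


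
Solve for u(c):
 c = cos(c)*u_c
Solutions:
 u(c) = C1 + Integral(c/cos(c), c)


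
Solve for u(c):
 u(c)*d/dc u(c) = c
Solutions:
 u(c) = -sqrt(C1 + c^2)
 u(c) = sqrt(C1 + c^2)


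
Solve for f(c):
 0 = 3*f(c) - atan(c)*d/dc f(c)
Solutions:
 f(c) = C1*exp(3*Integral(1/atan(c), c))


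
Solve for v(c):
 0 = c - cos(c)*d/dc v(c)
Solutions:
 v(c) = C1 + Integral(c/cos(c), c)


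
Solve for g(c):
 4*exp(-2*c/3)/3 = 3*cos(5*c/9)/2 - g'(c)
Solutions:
 g(c) = C1 + 27*sin(5*c/9)/10 + 2*exp(-2*c/3)


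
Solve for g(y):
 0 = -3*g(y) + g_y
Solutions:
 g(y) = C1*exp(3*y)


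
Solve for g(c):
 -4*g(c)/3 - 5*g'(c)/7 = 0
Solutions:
 g(c) = C1*exp(-28*c/15)


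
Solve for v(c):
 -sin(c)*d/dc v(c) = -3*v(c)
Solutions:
 v(c) = C1*(cos(c) - 1)^(3/2)/(cos(c) + 1)^(3/2)


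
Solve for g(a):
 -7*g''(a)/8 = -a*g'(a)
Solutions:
 g(a) = C1 + C2*erfi(2*sqrt(7)*a/7)


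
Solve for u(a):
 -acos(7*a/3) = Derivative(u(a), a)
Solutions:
 u(a) = C1 - a*acos(7*a/3) + sqrt(9 - 49*a^2)/7


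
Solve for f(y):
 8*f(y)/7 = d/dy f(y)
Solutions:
 f(y) = C1*exp(8*y/7)


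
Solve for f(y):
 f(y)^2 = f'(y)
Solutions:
 f(y) = -1/(C1 + y)


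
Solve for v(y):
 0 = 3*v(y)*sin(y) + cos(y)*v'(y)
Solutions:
 v(y) = C1*cos(y)^3


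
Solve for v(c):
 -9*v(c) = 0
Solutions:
 v(c) = 0


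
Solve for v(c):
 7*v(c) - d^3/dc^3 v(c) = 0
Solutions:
 v(c) = C3*exp(7^(1/3)*c) + (C1*sin(sqrt(3)*7^(1/3)*c/2) + C2*cos(sqrt(3)*7^(1/3)*c/2))*exp(-7^(1/3)*c/2)


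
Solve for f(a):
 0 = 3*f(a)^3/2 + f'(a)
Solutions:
 f(a) = -sqrt(-1/(C1 - 3*a))
 f(a) = sqrt(-1/(C1 - 3*a))


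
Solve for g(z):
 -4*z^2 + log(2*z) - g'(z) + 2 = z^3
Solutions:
 g(z) = C1 - z^4/4 - 4*z^3/3 + z*log(z) + z*log(2) + z


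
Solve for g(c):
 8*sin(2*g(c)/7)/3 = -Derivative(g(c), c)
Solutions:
 8*c/3 + 7*log(cos(2*g(c)/7) - 1)/4 - 7*log(cos(2*g(c)/7) + 1)/4 = C1


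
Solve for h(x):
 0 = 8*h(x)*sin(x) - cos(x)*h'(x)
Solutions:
 h(x) = C1/cos(x)^8


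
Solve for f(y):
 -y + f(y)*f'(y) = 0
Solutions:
 f(y) = -sqrt(C1 + y^2)
 f(y) = sqrt(C1 + y^2)


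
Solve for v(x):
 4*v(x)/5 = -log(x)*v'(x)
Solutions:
 v(x) = C1*exp(-4*li(x)/5)


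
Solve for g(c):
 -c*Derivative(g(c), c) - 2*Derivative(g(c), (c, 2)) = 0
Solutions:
 g(c) = C1 + C2*erf(c/2)


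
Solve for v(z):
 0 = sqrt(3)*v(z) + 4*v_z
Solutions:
 v(z) = C1*exp(-sqrt(3)*z/4)


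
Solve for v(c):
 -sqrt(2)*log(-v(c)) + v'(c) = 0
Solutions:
 -li(-v(c)) = C1 + sqrt(2)*c


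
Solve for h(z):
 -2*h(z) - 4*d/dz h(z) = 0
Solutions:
 h(z) = C1*exp(-z/2)


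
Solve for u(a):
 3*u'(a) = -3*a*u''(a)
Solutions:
 u(a) = C1 + C2*log(a)


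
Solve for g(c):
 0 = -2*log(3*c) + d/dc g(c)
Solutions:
 g(c) = C1 + 2*c*log(c) - 2*c + c*log(9)


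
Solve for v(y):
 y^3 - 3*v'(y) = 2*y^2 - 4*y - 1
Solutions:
 v(y) = C1 + y^4/12 - 2*y^3/9 + 2*y^2/3 + y/3


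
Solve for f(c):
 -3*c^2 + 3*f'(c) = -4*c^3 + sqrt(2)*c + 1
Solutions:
 f(c) = C1 - c^4/3 + c^3/3 + sqrt(2)*c^2/6 + c/3


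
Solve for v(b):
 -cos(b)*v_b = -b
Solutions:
 v(b) = C1 + Integral(b/cos(b), b)


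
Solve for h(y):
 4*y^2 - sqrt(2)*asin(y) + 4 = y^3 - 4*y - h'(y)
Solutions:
 h(y) = C1 + y^4/4 - 4*y^3/3 - 2*y^2 - 4*y + sqrt(2)*(y*asin(y) + sqrt(1 - y^2))


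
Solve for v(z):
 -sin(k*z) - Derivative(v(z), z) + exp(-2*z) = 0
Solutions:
 v(z) = C1 - exp(-2*z)/2 + cos(k*z)/k


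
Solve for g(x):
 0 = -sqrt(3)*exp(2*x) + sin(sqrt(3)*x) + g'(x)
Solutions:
 g(x) = C1 + sqrt(3)*exp(2*x)/2 + sqrt(3)*cos(sqrt(3)*x)/3


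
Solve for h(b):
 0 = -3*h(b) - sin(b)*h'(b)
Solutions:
 h(b) = C1*(cos(b) + 1)^(3/2)/(cos(b) - 1)^(3/2)


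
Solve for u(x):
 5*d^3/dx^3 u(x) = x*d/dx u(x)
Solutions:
 u(x) = C1 + Integral(C2*airyai(5^(2/3)*x/5) + C3*airybi(5^(2/3)*x/5), x)


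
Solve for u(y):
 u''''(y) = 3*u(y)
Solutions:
 u(y) = C1*exp(-3^(1/4)*y) + C2*exp(3^(1/4)*y) + C3*sin(3^(1/4)*y) + C4*cos(3^(1/4)*y)


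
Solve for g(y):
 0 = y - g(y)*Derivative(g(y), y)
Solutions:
 g(y) = -sqrt(C1 + y^2)
 g(y) = sqrt(C1 + y^2)


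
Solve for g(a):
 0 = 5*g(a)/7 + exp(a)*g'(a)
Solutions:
 g(a) = C1*exp(5*exp(-a)/7)


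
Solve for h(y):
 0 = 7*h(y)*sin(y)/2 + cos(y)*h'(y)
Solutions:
 h(y) = C1*cos(y)^(7/2)


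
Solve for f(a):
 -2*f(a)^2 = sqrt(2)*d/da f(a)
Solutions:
 f(a) = 1/(C1 + sqrt(2)*a)


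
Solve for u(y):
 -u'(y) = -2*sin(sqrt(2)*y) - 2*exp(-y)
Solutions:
 u(y) = C1 - sqrt(2)*cos(sqrt(2)*y) - 2*exp(-y)


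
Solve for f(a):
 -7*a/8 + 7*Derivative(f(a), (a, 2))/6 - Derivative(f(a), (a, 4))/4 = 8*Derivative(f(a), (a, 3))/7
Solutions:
 f(a) = C1 + C2*a + C3*exp(a*(-48 + sqrt(4362))/21) + C4*exp(-a*(48 + sqrt(4362))/21) + a^3/8 + 18*a^2/49


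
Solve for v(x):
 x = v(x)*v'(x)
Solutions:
 v(x) = -sqrt(C1 + x^2)
 v(x) = sqrt(C1 + x^2)


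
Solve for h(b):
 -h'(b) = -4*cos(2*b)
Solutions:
 h(b) = C1 + 2*sin(2*b)


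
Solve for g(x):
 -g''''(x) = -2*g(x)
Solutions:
 g(x) = C1*exp(-2^(1/4)*x) + C2*exp(2^(1/4)*x) + C3*sin(2^(1/4)*x) + C4*cos(2^(1/4)*x)


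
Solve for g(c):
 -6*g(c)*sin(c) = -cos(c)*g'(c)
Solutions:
 g(c) = C1/cos(c)^6


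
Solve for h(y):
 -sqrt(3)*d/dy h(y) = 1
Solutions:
 h(y) = C1 - sqrt(3)*y/3


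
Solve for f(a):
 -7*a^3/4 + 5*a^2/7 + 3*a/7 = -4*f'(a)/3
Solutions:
 f(a) = C1 + 21*a^4/64 - 5*a^3/28 - 9*a^2/56


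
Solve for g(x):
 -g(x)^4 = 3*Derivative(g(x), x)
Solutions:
 g(x) = (-1 - sqrt(3)*I)*(1/(C1 + x))^(1/3)/2
 g(x) = (-1 + sqrt(3)*I)*(1/(C1 + x))^(1/3)/2
 g(x) = (1/(C1 + x))^(1/3)


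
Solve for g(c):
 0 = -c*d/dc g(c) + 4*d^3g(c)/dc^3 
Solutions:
 g(c) = C1 + Integral(C2*airyai(2^(1/3)*c/2) + C3*airybi(2^(1/3)*c/2), c)


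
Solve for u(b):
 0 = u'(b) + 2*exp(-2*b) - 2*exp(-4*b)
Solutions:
 u(b) = C1 + exp(-2*b) - exp(-4*b)/2


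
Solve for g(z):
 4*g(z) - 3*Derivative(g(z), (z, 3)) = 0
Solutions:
 g(z) = C3*exp(6^(2/3)*z/3) + (C1*sin(2^(2/3)*3^(1/6)*z/2) + C2*cos(2^(2/3)*3^(1/6)*z/2))*exp(-6^(2/3)*z/6)


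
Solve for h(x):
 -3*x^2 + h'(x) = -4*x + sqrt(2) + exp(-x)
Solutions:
 h(x) = C1 + x^3 - 2*x^2 + sqrt(2)*x - exp(-x)


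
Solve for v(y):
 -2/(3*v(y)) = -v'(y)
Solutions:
 v(y) = -sqrt(C1 + 12*y)/3
 v(y) = sqrt(C1 + 12*y)/3


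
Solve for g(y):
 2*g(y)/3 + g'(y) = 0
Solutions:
 g(y) = C1*exp(-2*y/3)


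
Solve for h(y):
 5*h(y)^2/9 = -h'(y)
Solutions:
 h(y) = 9/(C1 + 5*y)


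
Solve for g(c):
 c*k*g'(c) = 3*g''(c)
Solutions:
 g(c) = Piecewise((-sqrt(6)*sqrt(pi)*C1*erf(sqrt(6)*c*sqrt(-k)/6)/(2*sqrt(-k)) - C2, (k > 0) | (k < 0)), (-C1*c - C2, True))


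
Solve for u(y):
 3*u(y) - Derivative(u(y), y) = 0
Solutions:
 u(y) = C1*exp(3*y)


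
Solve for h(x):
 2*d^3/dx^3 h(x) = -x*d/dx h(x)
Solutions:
 h(x) = C1 + Integral(C2*airyai(-2^(2/3)*x/2) + C3*airybi(-2^(2/3)*x/2), x)


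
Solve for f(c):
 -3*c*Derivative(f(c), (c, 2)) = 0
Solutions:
 f(c) = C1 + C2*c


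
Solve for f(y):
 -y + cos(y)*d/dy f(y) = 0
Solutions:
 f(y) = C1 + Integral(y/cos(y), y)


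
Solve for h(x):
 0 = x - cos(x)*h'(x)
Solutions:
 h(x) = C1 + Integral(x/cos(x), x)


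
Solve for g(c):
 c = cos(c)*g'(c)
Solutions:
 g(c) = C1 + Integral(c/cos(c), c)


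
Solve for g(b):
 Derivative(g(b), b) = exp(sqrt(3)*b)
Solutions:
 g(b) = C1 + sqrt(3)*exp(sqrt(3)*b)/3


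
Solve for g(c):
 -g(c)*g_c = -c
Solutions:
 g(c) = -sqrt(C1 + c^2)
 g(c) = sqrt(C1 + c^2)


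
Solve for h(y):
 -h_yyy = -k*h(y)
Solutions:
 h(y) = C1*exp(k^(1/3)*y) + C2*exp(k^(1/3)*y*(-1 + sqrt(3)*I)/2) + C3*exp(-k^(1/3)*y*(1 + sqrt(3)*I)/2)


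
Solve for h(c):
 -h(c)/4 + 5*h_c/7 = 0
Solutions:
 h(c) = C1*exp(7*c/20)


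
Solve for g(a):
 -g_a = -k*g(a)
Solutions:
 g(a) = C1*exp(a*k)


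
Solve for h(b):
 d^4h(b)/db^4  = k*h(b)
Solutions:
 h(b) = C1*exp(-b*k^(1/4)) + C2*exp(b*k^(1/4)) + C3*exp(-I*b*k^(1/4)) + C4*exp(I*b*k^(1/4))


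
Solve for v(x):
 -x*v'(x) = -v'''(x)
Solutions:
 v(x) = C1 + Integral(C2*airyai(x) + C3*airybi(x), x)


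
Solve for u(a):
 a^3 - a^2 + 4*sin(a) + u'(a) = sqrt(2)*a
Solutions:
 u(a) = C1 - a^4/4 + a^3/3 + sqrt(2)*a^2/2 + 4*cos(a)


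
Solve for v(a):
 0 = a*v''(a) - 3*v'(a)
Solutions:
 v(a) = C1 + C2*a^4


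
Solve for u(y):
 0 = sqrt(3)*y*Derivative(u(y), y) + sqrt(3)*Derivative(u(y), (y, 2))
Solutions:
 u(y) = C1 + C2*erf(sqrt(2)*y/2)


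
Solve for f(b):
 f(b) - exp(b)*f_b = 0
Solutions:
 f(b) = C1*exp(-exp(-b))


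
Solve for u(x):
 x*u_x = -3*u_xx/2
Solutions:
 u(x) = C1 + C2*erf(sqrt(3)*x/3)


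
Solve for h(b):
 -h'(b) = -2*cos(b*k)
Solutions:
 h(b) = C1 + 2*sin(b*k)/k


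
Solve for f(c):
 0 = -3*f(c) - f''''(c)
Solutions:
 f(c) = (C1*sin(sqrt(2)*3^(1/4)*c/2) + C2*cos(sqrt(2)*3^(1/4)*c/2))*exp(-sqrt(2)*3^(1/4)*c/2) + (C3*sin(sqrt(2)*3^(1/4)*c/2) + C4*cos(sqrt(2)*3^(1/4)*c/2))*exp(sqrt(2)*3^(1/4)*c/2)


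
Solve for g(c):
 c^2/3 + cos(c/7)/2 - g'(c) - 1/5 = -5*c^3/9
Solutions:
 g(c) = C1 + 5*c^4/36 + c^3/9 - c/5 + 7*sin(c/7)/2


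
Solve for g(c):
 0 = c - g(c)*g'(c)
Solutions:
 g(c) = -sqrt(C1 + c^2)
 g(c) = sqrt(C1 + c^2)


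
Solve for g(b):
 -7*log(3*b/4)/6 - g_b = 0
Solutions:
 g(b) = C1 - 7*b*log(b)/6 - 7*b*log(3)/6 + 7*b/6 + 7*b*log(2)/3


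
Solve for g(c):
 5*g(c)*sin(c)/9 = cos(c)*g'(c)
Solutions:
 g(c) = C1/cos(c)^(5/9)


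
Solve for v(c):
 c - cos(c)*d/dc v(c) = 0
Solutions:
 v(c) = C1 + Integral(c/cos(c), c)


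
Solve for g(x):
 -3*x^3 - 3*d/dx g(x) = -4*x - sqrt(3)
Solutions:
 g(x) = C1 - x^4/4 + 2*x^2/3 + sqrt(3)*x/3


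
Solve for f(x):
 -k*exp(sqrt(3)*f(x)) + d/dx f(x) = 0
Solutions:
 f(x) = sqrt(3)*(2*log(-1/(C1 + k*x)) - log(3))/6


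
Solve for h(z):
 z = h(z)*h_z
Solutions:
 h(z) = -sqrt(C1 + z^2)
 h(z) = sqrt(C1 + z^2)


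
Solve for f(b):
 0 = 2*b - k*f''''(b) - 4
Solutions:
 f(b) = C1 + C2*b + C3*b^2 + C4*b^3 + b^5/(60*k) - b^4/(6*k)


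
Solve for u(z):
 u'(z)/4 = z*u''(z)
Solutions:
 u(z) = C1 + C2*z^(5/4)


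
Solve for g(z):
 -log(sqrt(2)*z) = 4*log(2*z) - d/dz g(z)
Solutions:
 g(z) = C1 + 5*z*log(z) - 5*z + 9*z*log(2)/2


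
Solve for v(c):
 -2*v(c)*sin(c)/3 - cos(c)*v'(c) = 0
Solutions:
 v(c) = C1*cos(c)^(2/3)


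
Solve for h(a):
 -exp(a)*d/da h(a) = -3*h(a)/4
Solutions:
 h(a) = C1*exp(-3*exp(-a)/4)


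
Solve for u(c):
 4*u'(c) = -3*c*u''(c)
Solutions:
 u(c) = C1 + C2/c^(1/3)


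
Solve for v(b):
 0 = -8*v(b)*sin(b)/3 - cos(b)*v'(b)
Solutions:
 v(b) = C1*cos(b)^(8/3)


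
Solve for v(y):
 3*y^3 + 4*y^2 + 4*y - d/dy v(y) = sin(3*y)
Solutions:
 v(y) = C1 + 3*y^4/4 + 4*y^3/3 + 2*y^2 + cos(3*y)/3


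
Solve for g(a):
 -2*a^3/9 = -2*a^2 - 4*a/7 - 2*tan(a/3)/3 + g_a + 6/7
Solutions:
 g(a) = C1 - a^4/18 + 2*a^3/3 + 2*a^2/7 - 6*a/7 - 2*log(cos(a/3))


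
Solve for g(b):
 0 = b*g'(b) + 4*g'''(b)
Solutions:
 g(b) = C1 + Integral(C2*airyai(-2^(1/3)*b/2) + C3*airybi(-2^(1/3)*b/2), b)


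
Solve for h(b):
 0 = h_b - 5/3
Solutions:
 h(b) = C1 + 5*b/3


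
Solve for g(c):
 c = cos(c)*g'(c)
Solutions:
 g(c) = C1 + Integral(c/cos(c), c)


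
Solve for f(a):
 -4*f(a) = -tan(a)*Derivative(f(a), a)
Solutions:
 f(a) = C1*sin(a)^4


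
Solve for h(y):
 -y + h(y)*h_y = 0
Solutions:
 h(y) = -sqrt(C1 + y^2)
 h(y) = sqrt(C1 + y^2)


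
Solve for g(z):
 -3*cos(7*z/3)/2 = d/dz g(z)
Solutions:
 g(z) = C1 - 9*sin(7*z/3)/14


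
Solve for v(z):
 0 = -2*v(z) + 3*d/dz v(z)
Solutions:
 v(z) = C1*exp(2*z/3)


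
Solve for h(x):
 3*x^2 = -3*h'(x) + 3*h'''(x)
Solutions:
 h(x) = C1 + C2*exp(-x) + C3*exp(x) - x^3/3 - 2*x


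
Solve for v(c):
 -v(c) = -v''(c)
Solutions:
 v(c) = C1*exp(-c) + C2*exp(c)


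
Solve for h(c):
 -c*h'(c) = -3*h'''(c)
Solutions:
 h(c) = C1 + Integral(C2*airyai(3^(2/3)*c/3) + C3*airybi(3^(2/3)*c/3), c)


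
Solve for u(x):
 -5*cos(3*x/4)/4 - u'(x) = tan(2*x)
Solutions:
 u(x) = C1 + log(cos(2*x))/2 - 5*sin(3*x/4)/3


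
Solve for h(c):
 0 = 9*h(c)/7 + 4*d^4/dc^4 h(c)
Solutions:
 h(c) = (C1*sin(sqrt(3)*7^(3/4)*c/14) + C2*cos(sqrt(3)*7^(3/4)*c/14))*exp(-sqrt(3)*7^(3/4)*c/14) + (C3*sin(sqrt(3)*7^(3/4)*c/14) + C4*cos(sqrt(3)*7^(3/4)*c/14))*exp(sqrt(3)*7^(3/4)*c/14)


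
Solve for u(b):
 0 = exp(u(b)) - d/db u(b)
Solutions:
 u(b) = log(-1/(C1 + b))


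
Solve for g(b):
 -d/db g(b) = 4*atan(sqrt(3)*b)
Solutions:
 g(b) = C1 - 4*b*atan(sqrt(3)*b) + 2*sqrt(3)*log(3*b^2 + 1)/3


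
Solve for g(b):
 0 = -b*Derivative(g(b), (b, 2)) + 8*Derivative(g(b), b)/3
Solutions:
 g(b) = C1 + C2*b^(11/3)
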